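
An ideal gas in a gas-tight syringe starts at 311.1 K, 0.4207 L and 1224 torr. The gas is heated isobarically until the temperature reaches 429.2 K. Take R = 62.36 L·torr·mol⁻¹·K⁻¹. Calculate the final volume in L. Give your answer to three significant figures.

V₂ ≈ 0.580 L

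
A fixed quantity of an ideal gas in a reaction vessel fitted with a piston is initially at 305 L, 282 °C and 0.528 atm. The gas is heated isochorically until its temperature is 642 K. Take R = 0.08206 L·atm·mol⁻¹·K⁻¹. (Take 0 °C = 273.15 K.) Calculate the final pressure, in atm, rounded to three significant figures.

Convert: T₁ = 555.1 K.
V constant ⇒ P ∝ T: V₂ = V₁; P₂ = P₁·(T₂/T₁) = 0.6106 atm.

P₂ ≈ 0.611 atm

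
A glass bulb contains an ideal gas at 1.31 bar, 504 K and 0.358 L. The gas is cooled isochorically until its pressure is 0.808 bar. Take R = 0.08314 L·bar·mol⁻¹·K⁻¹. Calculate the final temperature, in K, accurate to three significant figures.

T₂ ≈ 311 K

Isochoric, so P/T is constant: V₂ = V₁; T₂ = T₁·(P₂/P₁) = 310.9 K.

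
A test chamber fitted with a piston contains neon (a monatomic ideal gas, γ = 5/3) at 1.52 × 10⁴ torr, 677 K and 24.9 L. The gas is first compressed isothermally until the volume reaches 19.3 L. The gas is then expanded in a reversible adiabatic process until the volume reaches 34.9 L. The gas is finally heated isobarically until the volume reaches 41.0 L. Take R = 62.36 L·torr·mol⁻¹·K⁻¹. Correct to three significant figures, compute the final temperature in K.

T₄ ≈ 536 K

T constant ⇒ Boyle's law P V = const: T₂ = T₁; P₂ = P₁·(V₁/V₂) = 1.961e+04 torr.
Adiabatic (γ = 5/3), T V^(γ−1) and P V^γ constant: T₃ = T₂·(V₂/V₃)^(γ−1) = 456.1 K; P₃ = P₂·(V₂/V₃)^γ = 7306 torr.
P constant ⇒ V ∝ T: P₄ = P₃; T₄ = T₃·(V₄/V₃) = 535.8 K.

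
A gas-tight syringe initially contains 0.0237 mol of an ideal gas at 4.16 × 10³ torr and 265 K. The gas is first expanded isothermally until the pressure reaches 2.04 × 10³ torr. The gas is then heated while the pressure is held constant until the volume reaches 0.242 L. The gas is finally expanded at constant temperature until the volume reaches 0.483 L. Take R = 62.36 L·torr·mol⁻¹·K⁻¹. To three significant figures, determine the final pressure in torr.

P₄ ≈ 1.02e+03 torr

From PV = nRT: V₁ = nRT₁/P₁ = 0.09415 L.
Isothermal, so P V is constant: T₂ = T₁; V₂ = V₁·(P₁/P₂) = 0.1920 L.
P constant ⇒ V ∝ T: P₃ = P₂; T₃ = T₂·(V₃/V₂) = 334.0 K.
T constant ⇒ Boyle's law P V = const: T₄ = T₃; P₄ = P₃·(V₃/V₄) = 1022 torr.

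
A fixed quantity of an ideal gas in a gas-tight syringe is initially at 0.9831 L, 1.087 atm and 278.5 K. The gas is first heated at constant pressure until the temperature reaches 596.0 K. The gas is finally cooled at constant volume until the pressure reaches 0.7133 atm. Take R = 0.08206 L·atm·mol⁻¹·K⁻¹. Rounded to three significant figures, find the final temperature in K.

P constant ⇒ V ∝ T: P₂ = P₁; V₂ = V₁·(T₂/T₁) = 2.104 L.
Isochoric, so P/T is constant: V₃ = V₂; T₃ = T₂·(P₃/P₂) = 391.1 K.

T₃ ≈ 391 K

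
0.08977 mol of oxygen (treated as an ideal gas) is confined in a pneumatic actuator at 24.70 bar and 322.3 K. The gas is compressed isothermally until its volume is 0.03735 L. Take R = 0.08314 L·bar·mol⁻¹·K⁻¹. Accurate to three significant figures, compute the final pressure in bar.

From PV = nRT: V₁ = nRT₁/P₁ = 0.09739 L.
Isothermal, so P V is constant: T₂ = T₁; P₂ = P₁·(V₁/V₂) = 64.40 bar.

P₂ ≈ 64.4 bar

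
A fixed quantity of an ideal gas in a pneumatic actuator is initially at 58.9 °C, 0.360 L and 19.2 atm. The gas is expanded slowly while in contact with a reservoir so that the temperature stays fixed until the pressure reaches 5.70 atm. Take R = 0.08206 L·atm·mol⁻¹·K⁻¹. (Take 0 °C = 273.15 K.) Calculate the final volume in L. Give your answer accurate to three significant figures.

V₂ ≈ 1.21 L

Convert: T₁ = 332.0 K.
T constant ⇒ Boyle's law P V = const: T₂ = T₁; V₂ = V₁·(P₁/P₂) = 1.213 L.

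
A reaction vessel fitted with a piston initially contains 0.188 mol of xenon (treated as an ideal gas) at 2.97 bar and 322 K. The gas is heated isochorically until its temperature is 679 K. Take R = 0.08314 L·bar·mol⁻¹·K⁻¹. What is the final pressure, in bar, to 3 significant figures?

From PV = nRT: V₁ = nRT₁/P₁ = 1.695 L.
Isochoric, so P/T is constant: V₂ = V₁; P₂ = P₁·(T₂/T₁) = 6.263 bar.

P₂ ≈ 6.26 bar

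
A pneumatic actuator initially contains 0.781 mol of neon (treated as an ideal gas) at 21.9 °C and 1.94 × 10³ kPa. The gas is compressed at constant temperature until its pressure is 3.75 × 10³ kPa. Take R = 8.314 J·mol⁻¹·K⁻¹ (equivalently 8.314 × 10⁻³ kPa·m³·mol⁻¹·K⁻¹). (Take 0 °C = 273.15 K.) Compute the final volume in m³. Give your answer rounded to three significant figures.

Convert: T₁ = 295.0 K.
From PV = nRT: V₁ = nRT₁/P₁ = 0.0009875 m³.
T constant ⇒ Boyle's law P V = const: T₂ = T₁; V₂ = V₁·(P₁/P₂) = 0.0005109 m³.

V₂ ≈ 0.000511 m³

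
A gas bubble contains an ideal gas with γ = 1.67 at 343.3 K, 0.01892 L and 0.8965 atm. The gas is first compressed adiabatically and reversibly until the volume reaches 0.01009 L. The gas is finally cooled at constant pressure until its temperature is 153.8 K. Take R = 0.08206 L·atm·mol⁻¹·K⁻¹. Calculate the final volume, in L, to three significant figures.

Adiabatic (γ = 1.67), T V^(γ−1) and P V^γ constant: T₂ = T₁·(V₁/V₂)^(γ−1) = 523.1 K; P₂ = P₁·(V₁/V₂)^γ = 2.562 atm.
Isobaric, so V/T is constant: P₃ = P₂; V₃ = V₂·(T₃/T₂) = 0.002966 L.

V₃ ≈ 0.00297 L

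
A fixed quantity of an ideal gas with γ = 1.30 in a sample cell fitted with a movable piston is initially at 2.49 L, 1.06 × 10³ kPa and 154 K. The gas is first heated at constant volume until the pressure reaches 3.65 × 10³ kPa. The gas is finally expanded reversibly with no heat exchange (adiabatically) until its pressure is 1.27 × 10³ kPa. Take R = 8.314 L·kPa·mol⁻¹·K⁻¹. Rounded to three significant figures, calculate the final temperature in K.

Isochoric, so P/T is constant: V₂ = V₁; T₂ = T₁·(P₂/P₁) = 530.3 K.
Reversible adiabatic, γ = 1.30: T₃ = T₂·(P₃/P₂)^((γ−1)/γ) = 415.6 K; V₃ = V₂·(P₂/P₃)^(1/γ) = 5.609 L.

T₃ ≈ 416 K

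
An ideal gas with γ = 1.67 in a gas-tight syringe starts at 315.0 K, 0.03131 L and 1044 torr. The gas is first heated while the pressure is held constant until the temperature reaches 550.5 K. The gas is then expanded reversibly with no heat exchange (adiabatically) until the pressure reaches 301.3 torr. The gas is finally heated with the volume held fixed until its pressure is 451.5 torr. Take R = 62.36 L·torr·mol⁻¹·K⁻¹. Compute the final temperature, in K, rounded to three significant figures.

Isobaric, so V/T is constant: P₂ = P₁; V₂ = V₁·(T₂/T₁) = 0.05472 L.
Adiabatic (γ = 1.67), T V^(γ−1) and P V^γ constant: T₃ = T₂·(P₃/P₂)^((γ−1)/γ) = 334.4 K; V₃ = V₂·(P₂/P₃)^(1/γ) = 0.1152 L.
V constant ⇒ P ∝ T: V₄ = V₃; T₄ = T₃·(P₄/P₃) = 501.1 K.

T₄ ≈ 501 K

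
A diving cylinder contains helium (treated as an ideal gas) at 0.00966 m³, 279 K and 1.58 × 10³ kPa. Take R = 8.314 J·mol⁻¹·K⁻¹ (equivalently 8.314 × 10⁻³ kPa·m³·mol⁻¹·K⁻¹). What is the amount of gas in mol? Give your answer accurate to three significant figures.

PV = nRT ⇒ n = PV/(RT) = (1.58e+03 × 0.00966) / (8.314 × 10⁻³ × 279)

n ≈ 6.58 mol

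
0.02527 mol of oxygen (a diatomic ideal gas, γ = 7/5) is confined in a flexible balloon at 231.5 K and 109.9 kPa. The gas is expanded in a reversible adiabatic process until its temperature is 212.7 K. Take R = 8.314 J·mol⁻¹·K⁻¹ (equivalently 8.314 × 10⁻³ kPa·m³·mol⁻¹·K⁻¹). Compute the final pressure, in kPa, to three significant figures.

P₂ ≈ 81.7 kPa

From PV = nRT: V₁ = nRT₁/P₁ = 0.0004426 m³.
Adiabatic (γ = 7/5), T V^(γ−1) and P V^γ constant: P₂ = P₁·(T₂/T₁)^(γ/(γ−1)) = 81.71 kPa; V₂ = V₁·(T₁/T₂)^(1/(γ−1)) = 0.0005469 m³.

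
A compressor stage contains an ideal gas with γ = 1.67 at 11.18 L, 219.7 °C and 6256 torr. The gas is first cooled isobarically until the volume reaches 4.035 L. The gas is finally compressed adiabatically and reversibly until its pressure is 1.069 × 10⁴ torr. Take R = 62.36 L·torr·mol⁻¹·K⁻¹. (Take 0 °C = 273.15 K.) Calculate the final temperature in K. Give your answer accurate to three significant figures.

T₃ ≈ 221 K

Convert: T₁ = 492.8 K.
Isobaric, so V/T is constant: P₂ = P₁; T₂ = T₁·(V₂/V₁) = 177.9 K.
Adiabatic (γ = 1.67), T V^(γ−1) and P V^γ constant: T₃ = T₂·(P₃/P₂)^((γ−1)/γ) = 220.5 K; V₃ = V₂·(P₂/P₃)^(1/γ) = 2.928 L.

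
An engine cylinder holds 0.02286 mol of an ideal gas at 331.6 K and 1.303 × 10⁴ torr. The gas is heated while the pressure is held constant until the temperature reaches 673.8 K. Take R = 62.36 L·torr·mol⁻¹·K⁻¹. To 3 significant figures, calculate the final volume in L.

V₂ ≈ 0.0737 L

From PV = nRT: V₁ = nRT₁/P₁ = 0.03628 L.
Isobaric, so V/T is constant: P₂ = P₁; V₂ = V₁·(T₂/T₁) = 0.07372 L.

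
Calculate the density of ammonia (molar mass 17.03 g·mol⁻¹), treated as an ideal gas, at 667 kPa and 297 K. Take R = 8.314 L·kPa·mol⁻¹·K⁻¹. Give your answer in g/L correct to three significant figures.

ρ = PM/(RT) = (667 × 17.03) / (8.314 × 297.0)

ρ ≈ 4.60 g/L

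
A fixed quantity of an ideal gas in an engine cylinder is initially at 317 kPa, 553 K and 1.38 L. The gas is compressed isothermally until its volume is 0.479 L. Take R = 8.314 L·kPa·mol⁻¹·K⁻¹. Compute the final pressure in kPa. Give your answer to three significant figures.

Isothermal, so P V is constant: T₂ = T₁; P₂ = P₁·(V₁/V₂) = 913.3 kPa.

P₂ ≈ 913 kPa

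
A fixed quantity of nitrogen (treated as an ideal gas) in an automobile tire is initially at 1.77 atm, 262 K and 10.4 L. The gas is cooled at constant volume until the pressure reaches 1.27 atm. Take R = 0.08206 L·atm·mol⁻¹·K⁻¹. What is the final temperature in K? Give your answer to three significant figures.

V constant ⇒ P ∝ T: V₂ = V₁; T₂ = T₁·(P₂/P₁) = 188.0 K.

T₂ ≈ 188 K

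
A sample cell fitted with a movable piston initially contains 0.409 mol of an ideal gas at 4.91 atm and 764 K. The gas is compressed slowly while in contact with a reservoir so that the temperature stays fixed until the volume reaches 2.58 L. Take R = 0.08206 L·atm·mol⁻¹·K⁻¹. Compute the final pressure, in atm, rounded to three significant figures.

From PV = nRT: V₁ = nRT₁/P₁ = 5.222 L.
Isothermal, so P V is constant: T₂ = T₁; P₂ = P₁·(V₁/V₂) = 9.939 atm.

P₂ ≈ 9.94 atm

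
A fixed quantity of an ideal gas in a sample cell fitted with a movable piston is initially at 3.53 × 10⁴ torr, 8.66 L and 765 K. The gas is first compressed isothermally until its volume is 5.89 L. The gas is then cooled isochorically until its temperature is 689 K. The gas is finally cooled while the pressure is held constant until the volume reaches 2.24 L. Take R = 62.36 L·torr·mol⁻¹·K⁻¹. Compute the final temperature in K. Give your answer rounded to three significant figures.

T constant ⇒ Boyle's law P V = const: T₂ = T₁; P₂ = P₁·(V₁/V₂) = 5.190e+04 torr.
V constant ⇒ P ∝ T: V₃ = V₂; P₃ = P₂·(T₃/T₂) = 4.674e+04 torr.
Isobaric, so V/T is constant: P₄ = P₃; T₄ = T₃·(V₄/V₃) = 262.0 K.

T₄ ≈ 262 K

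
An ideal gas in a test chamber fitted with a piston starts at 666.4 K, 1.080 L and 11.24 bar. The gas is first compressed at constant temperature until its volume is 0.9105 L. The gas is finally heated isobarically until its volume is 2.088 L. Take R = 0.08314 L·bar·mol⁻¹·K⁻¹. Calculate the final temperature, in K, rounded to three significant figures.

T₃ ≈ 1.53e+03 K

T constant ⇒ Boyle's law P V = const: T₂ = T₁; P₂ = P₁·(V₁/V₂) = 13.33 bar.
P constant ⇒ V ∝ T: P₃ = P₂; T₃ = T₂·(V₃/V₂) = 1528 K.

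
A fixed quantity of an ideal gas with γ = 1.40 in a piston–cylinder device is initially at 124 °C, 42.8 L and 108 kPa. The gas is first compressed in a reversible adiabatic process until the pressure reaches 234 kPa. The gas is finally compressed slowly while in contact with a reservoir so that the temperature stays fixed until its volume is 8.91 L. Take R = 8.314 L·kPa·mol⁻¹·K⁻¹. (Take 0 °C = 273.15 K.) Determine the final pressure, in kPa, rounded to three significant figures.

Convert: T₁ = 397.1 K.
Reversible adiabatic, γ = 1.40: T₂ = T₁·(P₂/P₁)^((γ−1)/γ) = 495.3 K; V₂ = V₁·(P₁/P₂)^(1/γ) = 24.64 L.
Isothermal, so P V is constant: T₃ = T₂; P₃ = P₂·(V₂/V₃) = 647.0 kPa.

P₃ ≈ 647 kPa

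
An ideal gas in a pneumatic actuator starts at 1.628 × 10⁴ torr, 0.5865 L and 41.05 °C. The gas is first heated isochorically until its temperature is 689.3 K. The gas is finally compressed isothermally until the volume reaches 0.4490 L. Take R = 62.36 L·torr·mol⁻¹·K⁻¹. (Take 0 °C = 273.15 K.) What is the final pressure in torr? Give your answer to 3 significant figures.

P₃ ≈ 4.67e+04 torr

Convert: T₁ = 314.2 K.
Isochoric, so P/T is constant: V₂ = V₁; P₂ = P₁·(T₂/T₁) = 3.572e+04 torr.
T constant ⇒ Boyle's law P V = const: T₃ = T₂; P₃ = P₂·(V₂/V₃) = 4.665e+04 torr.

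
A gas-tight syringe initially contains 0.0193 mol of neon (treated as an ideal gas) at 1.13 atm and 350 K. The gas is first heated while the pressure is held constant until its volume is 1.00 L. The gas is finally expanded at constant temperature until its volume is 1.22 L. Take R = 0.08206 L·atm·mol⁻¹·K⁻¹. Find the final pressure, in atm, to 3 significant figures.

P₃ ≈ 0.926 atm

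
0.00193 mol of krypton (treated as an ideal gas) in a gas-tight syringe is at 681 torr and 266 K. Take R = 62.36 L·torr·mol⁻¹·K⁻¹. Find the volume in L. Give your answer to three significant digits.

V ≈ 0.0470 L

PV = nRT ⇒ V = nRT/P = (0.00193 × 62.36 × 266) / 681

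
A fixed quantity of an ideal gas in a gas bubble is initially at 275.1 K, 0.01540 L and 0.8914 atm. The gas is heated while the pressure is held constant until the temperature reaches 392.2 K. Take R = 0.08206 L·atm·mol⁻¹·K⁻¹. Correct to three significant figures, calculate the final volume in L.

P constant ⇒ V ∝ T: P₂ = P₁; V₂ = V₁·(T₂/T₁) = 0.02196 L.

V₂ ≈ 0.0220 L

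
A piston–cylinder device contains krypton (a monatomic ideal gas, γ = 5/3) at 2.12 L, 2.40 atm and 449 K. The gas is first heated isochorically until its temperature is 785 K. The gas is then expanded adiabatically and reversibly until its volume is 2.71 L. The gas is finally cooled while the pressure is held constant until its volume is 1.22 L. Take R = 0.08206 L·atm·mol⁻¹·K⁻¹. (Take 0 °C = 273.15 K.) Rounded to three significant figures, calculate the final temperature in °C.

T₄ ≈ 26.9 °C

V constant ⇒ P ∝ T: V₂ = V₁; P₂ = P₁·(T₂/T₁) = 4.196 atm.
Adiabatic (γ = 5/3), T V^(γ−1) and P V^γ constant: T₃ = T₂·(V₂/V₃)^(γ−1) = 666.5 K; P₃ = P₂·(V₂/V₃)^γ = 2.787 atm.
P constant ⇒ V ∝ T: P₄ = P₃; T₄ = T₃·(V₄/V₃) = 300.0 K.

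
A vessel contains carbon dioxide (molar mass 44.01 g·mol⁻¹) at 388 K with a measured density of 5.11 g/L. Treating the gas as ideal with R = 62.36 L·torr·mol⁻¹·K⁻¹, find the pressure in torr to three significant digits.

ρ = PM/(RT) ⇒ P = ρRT/M = (5.11 × 62.36 × 388.0) / 44.01

P ≈ 2.81e+03 torr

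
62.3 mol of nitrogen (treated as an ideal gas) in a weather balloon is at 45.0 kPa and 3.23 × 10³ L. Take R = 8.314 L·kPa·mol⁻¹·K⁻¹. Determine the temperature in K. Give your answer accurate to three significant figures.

T ≈ 281 K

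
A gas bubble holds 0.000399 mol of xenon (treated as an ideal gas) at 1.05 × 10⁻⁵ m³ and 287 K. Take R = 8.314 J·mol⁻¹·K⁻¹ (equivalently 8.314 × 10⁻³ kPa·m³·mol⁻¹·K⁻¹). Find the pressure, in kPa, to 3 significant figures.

P ≈ 90.7 kPa

PV = nRT ⇒ P = nRT/V = (0.000399 × 8.314 × 10⁻³ × 287) / 1.05e-05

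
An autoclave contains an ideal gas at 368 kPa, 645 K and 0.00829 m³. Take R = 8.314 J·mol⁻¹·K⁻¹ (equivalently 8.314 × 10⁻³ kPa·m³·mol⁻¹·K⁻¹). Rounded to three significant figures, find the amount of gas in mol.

n ≈ 0.569 mol

PV = nRT ⇒ n = PV/(RT) = (368 × 0.00829) / (8.314 × 10⁻³ × 645)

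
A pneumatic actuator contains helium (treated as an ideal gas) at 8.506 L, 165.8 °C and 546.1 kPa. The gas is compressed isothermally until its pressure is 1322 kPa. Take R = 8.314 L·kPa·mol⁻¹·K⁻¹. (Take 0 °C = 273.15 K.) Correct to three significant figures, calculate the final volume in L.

V₂ ≈ 3.51 L

Convert: T₁ = 438.9 K.
Isothermal, so P V is constant: T₂ = T₁; V₂ = V₁·(P₁/P₂) = 3.514 L.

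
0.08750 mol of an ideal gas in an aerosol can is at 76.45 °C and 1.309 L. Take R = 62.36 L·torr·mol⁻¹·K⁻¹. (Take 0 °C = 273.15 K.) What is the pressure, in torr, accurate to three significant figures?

P ≈ 1.46e+03 torr

Convert: T = 349.60 K.
PV = nRT ⇒ P = nRT/V = (0.08750 × 62.36 × 349.60) / 1.309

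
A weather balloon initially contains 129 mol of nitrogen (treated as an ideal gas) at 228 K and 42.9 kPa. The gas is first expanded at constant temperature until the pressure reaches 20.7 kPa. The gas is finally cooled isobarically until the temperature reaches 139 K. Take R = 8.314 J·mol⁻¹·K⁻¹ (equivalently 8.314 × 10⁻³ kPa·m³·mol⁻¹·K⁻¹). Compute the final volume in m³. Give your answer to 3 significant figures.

From PV = nRT: V₁ = nRT₁/P₁ = 5.700 m³.
T constant ⇒ Boyle's law P V = const: T₂ = T₁; V₂ = V₁·(P₁/P₂) = 11.81 m³.
P constant ⇒ V ∝ T: P₃ = P₂; V₃ = V₂·(T₃/T₂) = 7.202 m³.

V₃ ≈ 7.20 m³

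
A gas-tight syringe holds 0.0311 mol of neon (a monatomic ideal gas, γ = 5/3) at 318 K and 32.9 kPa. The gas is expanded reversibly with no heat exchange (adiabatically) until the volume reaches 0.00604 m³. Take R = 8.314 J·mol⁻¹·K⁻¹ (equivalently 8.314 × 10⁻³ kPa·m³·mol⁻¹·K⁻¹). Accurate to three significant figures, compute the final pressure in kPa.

P₂ ≈ 7.56 kPa

From PV = nRT: V₁ = nRT₁/P₁ = 0.002499 m³.
Adiabatic (γ = 5/3), T V^(γ−1) and P V^γ constant: T₂ = T₁·(V₁/V₂)^(γ−1) = 176.6 K; P₂ = P₁·(V₁/V₂)^γ = 7.559 kPa.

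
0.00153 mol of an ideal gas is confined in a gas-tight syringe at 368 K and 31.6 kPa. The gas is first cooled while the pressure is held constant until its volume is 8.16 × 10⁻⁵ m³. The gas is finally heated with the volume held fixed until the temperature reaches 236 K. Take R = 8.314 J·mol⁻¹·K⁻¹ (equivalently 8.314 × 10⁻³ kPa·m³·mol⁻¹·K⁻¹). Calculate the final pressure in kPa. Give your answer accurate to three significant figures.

From PV = nRT: V₁ = nRT₁/P₁ = 0.0001481 m³.
Isobaric, so V/T is constant: P₂ = P₁; T₂ = T₁·(V₂/V₁) = 202.7 K.
V constant ⇒ P ∝ T: V₃ = V₂; P₃ = P₂·(T₃/T₂) = 36.79 kPa.

P₃ ≈ 36.8 kPa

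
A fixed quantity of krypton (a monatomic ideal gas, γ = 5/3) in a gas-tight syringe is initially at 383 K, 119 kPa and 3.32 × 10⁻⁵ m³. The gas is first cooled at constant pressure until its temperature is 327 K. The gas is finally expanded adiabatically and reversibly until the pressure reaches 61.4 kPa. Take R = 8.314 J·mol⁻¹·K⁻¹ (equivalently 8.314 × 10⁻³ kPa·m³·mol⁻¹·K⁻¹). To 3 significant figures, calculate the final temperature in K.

T₃ ≈ 251 K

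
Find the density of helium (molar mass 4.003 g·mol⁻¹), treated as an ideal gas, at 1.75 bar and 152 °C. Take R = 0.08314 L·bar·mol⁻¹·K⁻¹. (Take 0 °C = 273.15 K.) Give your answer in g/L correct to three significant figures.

ρ ≈ 0.198 g/L

ρ = PM/(RT) = (1.75 × 4.003) / (0.08314 × 425.1)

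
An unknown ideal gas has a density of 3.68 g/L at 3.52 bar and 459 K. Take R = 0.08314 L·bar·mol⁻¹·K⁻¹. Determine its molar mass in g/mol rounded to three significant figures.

M ≈ 39.9 g/mol

ρ = PM/(RT) ⇒ M = ρRT/P = (3.68 × 0.08314 × 459.0) / 3.52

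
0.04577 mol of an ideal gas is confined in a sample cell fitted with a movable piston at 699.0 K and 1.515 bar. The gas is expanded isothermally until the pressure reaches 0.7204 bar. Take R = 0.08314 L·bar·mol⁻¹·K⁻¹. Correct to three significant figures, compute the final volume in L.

V₂ ≈ 3.69 L

From PV = nRT: V₁ = nRT₁/P₁ = 1.756 L.
Isothermal, so P V is constant: T₂ = T₁; V₂ = V₁·(P₁/P₂) = 3.692 L.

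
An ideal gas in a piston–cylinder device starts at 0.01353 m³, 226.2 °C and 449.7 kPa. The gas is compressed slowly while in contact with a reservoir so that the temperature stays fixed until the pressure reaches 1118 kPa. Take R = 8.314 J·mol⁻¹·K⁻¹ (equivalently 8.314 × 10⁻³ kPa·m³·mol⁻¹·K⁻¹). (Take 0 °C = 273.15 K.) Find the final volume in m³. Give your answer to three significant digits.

Convert: T₁ = 499.3 K.
Isothermal, so P V is constant: T₂ = T₁; V₂ = V₁·(P₁/P₂) = 0.005442 m³.

V₂ ≈ 0.00544 m³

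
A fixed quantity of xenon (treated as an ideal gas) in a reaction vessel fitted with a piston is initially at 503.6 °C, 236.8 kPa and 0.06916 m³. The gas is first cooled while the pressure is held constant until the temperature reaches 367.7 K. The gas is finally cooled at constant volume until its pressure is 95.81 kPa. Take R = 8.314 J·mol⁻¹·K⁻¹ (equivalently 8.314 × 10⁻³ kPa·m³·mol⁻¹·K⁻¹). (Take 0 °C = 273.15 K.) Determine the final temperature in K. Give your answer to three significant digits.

T₃ ≈ 149 K

Convert: T₁ = 776.8 K.
Isobaric, so V/T is constant: P₂ = P₁; V₂ = V₁·(T₂/T₁) = 0.03274 m³.
V constant ⇒ P ∝ T: V₃ = V₂; T₃ = T₂·(P₃/P₂) = 148.8 K.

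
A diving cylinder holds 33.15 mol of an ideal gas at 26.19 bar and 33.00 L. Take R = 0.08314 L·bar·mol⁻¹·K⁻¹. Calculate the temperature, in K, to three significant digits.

T ≈ 314 K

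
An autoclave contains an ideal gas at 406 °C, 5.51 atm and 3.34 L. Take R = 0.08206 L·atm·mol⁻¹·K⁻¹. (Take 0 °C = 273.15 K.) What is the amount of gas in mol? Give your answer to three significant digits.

n ≈ 0.330 mol

Convert: T = 679.15 K.
PV = nRT ⇒ n = PV/(RT) = (5.51 × 3.34) / (0.08206 × 679.15)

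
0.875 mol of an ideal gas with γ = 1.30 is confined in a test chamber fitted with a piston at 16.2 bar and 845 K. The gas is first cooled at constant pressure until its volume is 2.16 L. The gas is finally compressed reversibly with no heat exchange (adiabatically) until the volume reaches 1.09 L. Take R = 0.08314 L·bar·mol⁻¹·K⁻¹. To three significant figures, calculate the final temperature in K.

From PV = nRT: V₁ = nRT₁/P₁ = 3.795 L.
P constant ⇒ V ∝ T: P₂ = P₁; T₂ = T₁·(V₂/V₁) = 481.0 K.
Adiabatic (γ = 1.30), T V^(γ−1) and P V^γ constant: T₃ = T₂·(V₂/V₃)^(γ−1) = 590.6 K; P₃ = P₂·(V₂/V₃)^γ = 39.41 bar.

T₃ ≈ 591 K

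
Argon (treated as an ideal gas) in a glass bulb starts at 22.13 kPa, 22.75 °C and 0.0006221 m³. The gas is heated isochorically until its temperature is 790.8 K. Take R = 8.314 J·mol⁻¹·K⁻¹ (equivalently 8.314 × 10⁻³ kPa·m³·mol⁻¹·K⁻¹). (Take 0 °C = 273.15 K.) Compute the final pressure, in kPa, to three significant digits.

P₂ ≈ 59.1 kPa

Convert: T₁ = 295.9 K.
V constant ⇒ P ∝ T: V₂ = V₁; P₂ = P₁·(T₂/T₁) = 59.14 kPa.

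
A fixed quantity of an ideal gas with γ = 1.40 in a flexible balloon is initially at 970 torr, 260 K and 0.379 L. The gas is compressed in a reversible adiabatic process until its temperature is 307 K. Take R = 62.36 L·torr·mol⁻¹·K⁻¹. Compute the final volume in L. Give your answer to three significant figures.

V₂ ≈ 0.250 L

Adiabatic (γ = 1.40), T V^(γ−1) and P V^γ constant: P₂ = P₁·(T₂/T₁)^(γ/(γ−1)) = 1735 torr; V₂ = V₁·(T₁/T₂)^(1/(γ−1)) = 0.2502 L.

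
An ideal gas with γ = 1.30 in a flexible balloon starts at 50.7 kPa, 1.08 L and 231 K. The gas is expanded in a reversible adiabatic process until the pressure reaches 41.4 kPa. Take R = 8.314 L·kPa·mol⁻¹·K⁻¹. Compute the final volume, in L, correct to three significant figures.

V₂ ≈ 1.26 L

Adiabatic (γ = 1.30), T V^(γ−1) and P V^γ constant: T₂ = T₁·(P₂/P₁)^((γ−1)/γ) = 220.4 K; V₂ = V₁·(P₁/P₂)^(1/γ) = 1.262 L.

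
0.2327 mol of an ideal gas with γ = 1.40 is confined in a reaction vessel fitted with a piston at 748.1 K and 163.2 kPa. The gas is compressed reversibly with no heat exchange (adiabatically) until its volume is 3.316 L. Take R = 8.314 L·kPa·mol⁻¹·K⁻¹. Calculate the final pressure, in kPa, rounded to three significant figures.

P₂ ≈ 647 kPa

From PV = nRT: V₁ = nRT₁/P₁ = 8.868 L.
Adiabatic (γ = 1.40), T V^(γ−1) and P V^γ constant: T₂ = T₁·(V₁/V₂)^(γ−1) = 1109 K; P₂ = P₁·(V₁/V₂)^γ = 646.9 kPa.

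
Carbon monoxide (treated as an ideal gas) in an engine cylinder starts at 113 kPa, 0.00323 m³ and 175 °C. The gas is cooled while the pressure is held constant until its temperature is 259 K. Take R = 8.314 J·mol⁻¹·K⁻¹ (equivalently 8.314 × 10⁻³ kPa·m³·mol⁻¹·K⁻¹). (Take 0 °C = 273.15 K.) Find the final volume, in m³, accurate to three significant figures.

Convert: T₁ = 448.1 K.
P constant ⇒ V ∝ T: P₂ = P₁; V₂ = V₁·(T₂/T₁) = 0.001867 m³.

V₂ ≈ 0.00187 m³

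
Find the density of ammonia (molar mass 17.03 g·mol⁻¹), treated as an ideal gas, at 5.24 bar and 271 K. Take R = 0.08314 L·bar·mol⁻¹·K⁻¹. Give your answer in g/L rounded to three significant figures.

ρ ≈ 3.96 g/L

ρ = PM/(RT) = (5.24 × 17.03) / (0.08314 × 271.0)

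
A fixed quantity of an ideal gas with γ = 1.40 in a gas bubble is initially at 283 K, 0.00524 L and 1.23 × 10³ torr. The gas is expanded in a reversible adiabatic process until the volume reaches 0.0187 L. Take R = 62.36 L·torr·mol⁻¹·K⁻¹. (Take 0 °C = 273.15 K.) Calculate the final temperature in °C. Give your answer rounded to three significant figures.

T₂ ≈ -103 °C

Reversible adiabatic, γ = 1.40: T₂ = T₁·(V₁/V₂)^(γ−1) = 170.1 K; P₂ = P₁·(V₁/V₂)^γ = 207.2 torr.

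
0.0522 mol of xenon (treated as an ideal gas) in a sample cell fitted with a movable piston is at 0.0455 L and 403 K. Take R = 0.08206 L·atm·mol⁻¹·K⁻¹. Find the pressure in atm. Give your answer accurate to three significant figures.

P ≈ 37.9 atm

PV = nRT ⇒ P = nRT/V = (0.0522 × 0.08206 × 403) / 0.0455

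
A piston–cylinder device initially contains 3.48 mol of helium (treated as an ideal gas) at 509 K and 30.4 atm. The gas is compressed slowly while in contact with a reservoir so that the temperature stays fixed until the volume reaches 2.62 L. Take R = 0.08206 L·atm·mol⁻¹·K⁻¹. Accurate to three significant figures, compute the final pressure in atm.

P₂ ≈ 55.5 atm

From PV = nRT: V₁ = nRT₁/P₁ = 4.781 L.
Isothermal, so P V is constant: T₂ = T₁; P₂ = P₁·(V₁/V₂) = 55.48 atm.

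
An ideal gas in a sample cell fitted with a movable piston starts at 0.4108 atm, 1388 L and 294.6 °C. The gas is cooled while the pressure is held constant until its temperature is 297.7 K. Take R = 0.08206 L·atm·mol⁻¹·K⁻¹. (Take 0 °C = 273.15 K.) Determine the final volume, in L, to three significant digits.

V₂ ≈ 728 L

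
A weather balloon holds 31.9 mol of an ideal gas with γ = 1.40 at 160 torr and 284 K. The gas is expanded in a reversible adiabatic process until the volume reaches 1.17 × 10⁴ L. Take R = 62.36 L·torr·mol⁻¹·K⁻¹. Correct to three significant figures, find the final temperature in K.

From PV = nRT: V₁ = nRT₁/P₁ = 3531 L.
Adiabatic (γ = 1.40), T V^(γ−1) and P V^γ constant: T₂ = T₁·(V₁/V₂)^(γ−1) = 175.9 K; P₂ = P₁·(V₁/V₂)^γ = 29.90 torr.

T₂ ≈ 176 K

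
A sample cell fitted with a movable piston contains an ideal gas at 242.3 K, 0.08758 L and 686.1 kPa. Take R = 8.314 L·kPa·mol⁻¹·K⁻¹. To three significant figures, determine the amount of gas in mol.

PV = nRT ⇒ n = PV/(RT) = (686.1 × 0.08758) / (8.314 × 242.3)

n ≈ 0.0298 mol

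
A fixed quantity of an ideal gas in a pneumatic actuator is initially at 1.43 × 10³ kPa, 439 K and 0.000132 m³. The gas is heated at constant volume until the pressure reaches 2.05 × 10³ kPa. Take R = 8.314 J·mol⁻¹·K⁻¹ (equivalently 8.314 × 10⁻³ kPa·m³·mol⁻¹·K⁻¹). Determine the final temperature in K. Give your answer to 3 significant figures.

T₂ ≈ 629 K

V constant ⇒ P ∝ T: V₂ = V₁; T₂ = T₁·(P₂/P₁) = 629.3 K.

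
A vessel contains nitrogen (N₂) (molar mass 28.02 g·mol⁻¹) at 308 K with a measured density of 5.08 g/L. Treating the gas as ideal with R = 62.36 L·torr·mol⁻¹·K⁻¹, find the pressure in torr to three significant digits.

ρ = PM/(RT) ⇒ P = ρRT/M = (5.08 × 62.36 × 308.0) / 28.02

P ≈ 3.48e+03 torr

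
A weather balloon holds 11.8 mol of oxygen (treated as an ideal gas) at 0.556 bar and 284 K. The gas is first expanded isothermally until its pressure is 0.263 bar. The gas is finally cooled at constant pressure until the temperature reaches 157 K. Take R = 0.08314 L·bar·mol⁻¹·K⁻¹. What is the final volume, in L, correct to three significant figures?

V₃ ≈ 586 L

From PV = nRT: V₁ = nRT₁/P₁ = 501.1 L.
Isothermal, so P V is constant: T₂ = T₁; V₂ = V₁·(P₁/P₂) = 1059 L.
Isobaric, so V/T is constant: P₃ = P₂; V₃ = V₂·(T₃/T₂) = 585.6 L.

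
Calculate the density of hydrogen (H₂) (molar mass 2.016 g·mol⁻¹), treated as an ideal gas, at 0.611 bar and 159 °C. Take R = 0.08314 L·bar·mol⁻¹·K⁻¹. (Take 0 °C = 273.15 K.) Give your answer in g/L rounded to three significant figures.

ρ ≈ 0.0343 g/L

ρ = PM/(RT) = (0.611 × 2.016) / (0.08314 × 432.1)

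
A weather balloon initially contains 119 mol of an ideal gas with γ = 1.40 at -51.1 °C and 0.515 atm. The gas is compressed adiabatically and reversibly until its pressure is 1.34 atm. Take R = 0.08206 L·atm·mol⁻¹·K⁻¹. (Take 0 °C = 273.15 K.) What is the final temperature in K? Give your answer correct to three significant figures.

T₂ ≈ 292 K

Convert: T₁ = 222.0 K.
From PV = nRT: V₁ = nRT₁/P₁ = 4210 L.
Adiabatic (γ = 1.40), T V^(γ−1) and P V^γ constant: T₂ = T₁·(P₂/P₁)^((γ−1)/γ) = 291.8 K; V₂ = V₁·(P₁/P₂)^(1/γ) = 2127 L.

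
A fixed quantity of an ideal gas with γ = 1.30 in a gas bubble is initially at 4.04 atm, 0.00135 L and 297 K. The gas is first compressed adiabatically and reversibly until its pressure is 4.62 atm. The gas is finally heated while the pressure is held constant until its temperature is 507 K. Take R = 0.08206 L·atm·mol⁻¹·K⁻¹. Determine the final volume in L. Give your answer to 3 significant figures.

V₃ ≈ 0.00202 L

Reversible adiabatic, γ = 1.30: T₂ = T₁·(P₂/P₁)^((γ−1)/γ) = 306.3 K; V₂ = V₁·(P₁/P₂)^(1/γ) = 0.001218 L.
P constant ⇒ V ∝ T: P₃ = P₂; V₃ = V₂·(T₃/T₂) = 0.002015 L.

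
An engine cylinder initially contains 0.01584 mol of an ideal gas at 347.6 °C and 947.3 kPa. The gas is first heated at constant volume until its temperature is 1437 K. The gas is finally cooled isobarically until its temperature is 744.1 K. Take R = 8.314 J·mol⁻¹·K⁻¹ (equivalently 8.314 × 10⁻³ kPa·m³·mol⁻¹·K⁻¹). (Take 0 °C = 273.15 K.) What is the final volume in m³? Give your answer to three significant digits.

V₃ ≈ 4.47e-05 m³

Convert: T₁ = 620.8 K.
From PV = nRT: V₁ = nRT₁/P₁ = 8.630e-05 m³.
V constant ⇒ P ∝ T: V₂ = V₁; P₂ = P₁·(T₂/T₁) = 2193 kPa.
Isobaric, so V/T is constant: P₃ = P₂; V₃ = V₂·(T₃/T₂) = 4.469e-05 m³.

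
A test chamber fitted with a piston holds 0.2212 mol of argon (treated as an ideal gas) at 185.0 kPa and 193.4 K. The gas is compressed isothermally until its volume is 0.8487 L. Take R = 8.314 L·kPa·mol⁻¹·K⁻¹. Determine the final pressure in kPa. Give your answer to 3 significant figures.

P₂ ≈ 419 kPa

From PV = nRT: V₁ = nRT₁/P₁ = 1.923 L.
Isothermal, so P V is constant: T₂ = T₁; P₂ = P₁·(V₁/V₂) = 419.1 kPa.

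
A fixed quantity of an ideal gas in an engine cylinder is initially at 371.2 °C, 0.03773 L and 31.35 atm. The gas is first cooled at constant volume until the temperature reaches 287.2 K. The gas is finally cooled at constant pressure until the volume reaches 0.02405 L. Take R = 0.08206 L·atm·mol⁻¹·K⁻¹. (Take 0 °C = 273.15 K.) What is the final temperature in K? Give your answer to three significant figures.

T₃ ≈ 183 K

Convert: T₁ = 644.3 K.
V constant ⇒ P ∝ T: V₂ = V₁; P₂ = P₁·(T₂/T₁) = 13.97 atm.
Isobaric, so V/T is constant: P₃ = P₂; T₃ = T₂·(V₃/V₂) = 183.1 K.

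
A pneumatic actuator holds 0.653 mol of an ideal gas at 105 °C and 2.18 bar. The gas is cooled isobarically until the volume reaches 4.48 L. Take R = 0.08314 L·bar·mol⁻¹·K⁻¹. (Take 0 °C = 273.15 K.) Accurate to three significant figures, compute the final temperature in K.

T₂ ≈ 180 K

Convert: T₁ = 378.1 K.
From PV = nRT: V₁ = nRT₁/P₁ = 9.417 L.
Isobaric, so V/T is constant: P₂ = P₁; T₂ = T₁·(V₂/V₁) = 179.9 K.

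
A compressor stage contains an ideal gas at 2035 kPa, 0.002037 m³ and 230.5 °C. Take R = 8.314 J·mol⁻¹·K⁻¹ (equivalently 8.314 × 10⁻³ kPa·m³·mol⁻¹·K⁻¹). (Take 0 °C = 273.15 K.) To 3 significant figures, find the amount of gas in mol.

n ≈ 0.990 mol

Convert: T = 503.65 K.
PV = nRT ⇒ n = PV/(RT) = (2035 × 0.002037) / (8.314 × 10⁻³ × 503.65)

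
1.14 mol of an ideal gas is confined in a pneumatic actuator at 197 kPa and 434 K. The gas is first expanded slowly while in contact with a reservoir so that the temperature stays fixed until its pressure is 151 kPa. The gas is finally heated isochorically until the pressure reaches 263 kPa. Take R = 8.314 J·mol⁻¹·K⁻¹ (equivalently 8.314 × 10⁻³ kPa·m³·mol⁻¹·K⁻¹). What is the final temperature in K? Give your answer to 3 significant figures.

T₃ ≈ 756 K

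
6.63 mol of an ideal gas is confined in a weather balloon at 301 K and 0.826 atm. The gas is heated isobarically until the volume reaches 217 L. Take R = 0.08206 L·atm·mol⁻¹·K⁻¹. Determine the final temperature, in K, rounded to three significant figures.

T₂ ≈ 329 K

From PV = nRT: V₁ = nRT₁/P₁ = 198.3 L.
P constant ⇒ V ∝ T: P₂ = P₁; T₂ = T₁·(V₂/V₁) = 329.5 K.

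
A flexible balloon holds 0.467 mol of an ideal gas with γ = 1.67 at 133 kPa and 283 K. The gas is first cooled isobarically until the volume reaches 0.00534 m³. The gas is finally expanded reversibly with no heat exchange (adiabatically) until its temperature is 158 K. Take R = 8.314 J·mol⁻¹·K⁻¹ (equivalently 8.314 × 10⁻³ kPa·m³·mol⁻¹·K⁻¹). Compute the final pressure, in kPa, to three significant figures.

From PV = nRT: V₁ = nRT₁/P₁ = 0.008262 m³.
P constant ⇒ V ∝ T: P₂ = P₁; T₂ = T₁·(V₂/V₁) = 182.9 K.
Reversible adiabatic, γ = 1.67: P₃ = P₂·(T₃/T₂)^(γ/(γ−1)) = 92.32 kPa; V₃ = V₂·(T₂/T₃)^(1/(γ−1)) = 0.006645 m³.

P₃ ≈ 92.3 kPa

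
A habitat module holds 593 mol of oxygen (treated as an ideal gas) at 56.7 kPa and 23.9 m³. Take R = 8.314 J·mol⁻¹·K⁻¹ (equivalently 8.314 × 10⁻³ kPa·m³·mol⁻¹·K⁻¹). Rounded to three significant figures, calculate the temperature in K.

T ≈ 275 K

PV = nRT ⇒ T = PV/(nR) = (56.7 × 23.9) / (593 × 8.314 × 10⁻³)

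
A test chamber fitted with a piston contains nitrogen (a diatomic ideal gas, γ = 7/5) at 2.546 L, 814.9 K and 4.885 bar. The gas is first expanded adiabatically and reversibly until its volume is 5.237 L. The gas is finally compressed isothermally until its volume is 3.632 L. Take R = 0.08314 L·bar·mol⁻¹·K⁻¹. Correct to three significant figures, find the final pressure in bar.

Reversible adiabatic, γ = 7/5: T₂ = T₁·(V₁/V₂)^(γ−1) = 610.7 K; P₂ = P₁·(V₁/V₂)^γ = 1.780 bar.
T constant ⇒ Boyle's law P V = const: T₃ = T₂; P₃ = P₂·(V₂/V₃) = 2.566 bar.

P₃ ≈ 2.57 bar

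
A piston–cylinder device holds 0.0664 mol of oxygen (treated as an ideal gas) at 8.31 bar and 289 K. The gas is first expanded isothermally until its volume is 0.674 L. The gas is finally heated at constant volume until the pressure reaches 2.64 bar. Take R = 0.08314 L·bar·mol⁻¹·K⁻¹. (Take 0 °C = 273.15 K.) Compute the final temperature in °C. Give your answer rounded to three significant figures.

T₃ ≈ 49.2 °C

From PV = nRT: V₁ = nRT₁/P₁ = 0.1920 L.
T constant ⇒ Boyle's law P V = const: T₂ = T₁; P₂ = P₁·(V₁/V₂) = 2.367 bar.
Isochoric, so P/T is constant: V₃ = V₂; T₃ = T₂·(P₃/P₂) = 322.3 K.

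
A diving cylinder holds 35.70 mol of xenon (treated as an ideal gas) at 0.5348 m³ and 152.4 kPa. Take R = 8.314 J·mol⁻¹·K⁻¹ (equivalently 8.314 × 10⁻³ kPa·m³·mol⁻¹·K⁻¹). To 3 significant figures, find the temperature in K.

T ≈ 275 K

PV = nRT ⇒ T = PV/(nR) = (152.4 × 0.5348) / (35.70 × 8.314 × 10⁻³)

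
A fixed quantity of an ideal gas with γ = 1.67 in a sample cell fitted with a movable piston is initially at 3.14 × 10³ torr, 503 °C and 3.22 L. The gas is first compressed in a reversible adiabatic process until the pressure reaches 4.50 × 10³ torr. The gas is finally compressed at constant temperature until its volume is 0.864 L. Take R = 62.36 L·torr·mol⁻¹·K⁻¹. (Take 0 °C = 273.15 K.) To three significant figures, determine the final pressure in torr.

P₃ ≈ 1.35e+04 torr

Convert: T₁ = 776.1 K.
Reversible adiabatic, γ = 1.67: T₂ = T₁·(P₂/P₁)^((γ−1)/γ) = 896.7 K; V₂ = V₁·(P₁/P₂)^(1/γ) = 2.596 L.
T constant ⇒ Boyle's law P V = const: T₃ = T₂; P₃ = P₂·(V₂/V₃) = 1.352e+04 torr.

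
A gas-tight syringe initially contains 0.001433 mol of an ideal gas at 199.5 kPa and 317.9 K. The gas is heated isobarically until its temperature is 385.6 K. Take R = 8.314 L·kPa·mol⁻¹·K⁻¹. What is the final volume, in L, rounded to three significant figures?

V₂ ≈ 0.0230 L

From PV = nRT: V₁ = nRT₁/P₁ = 0.01898 L.
P constant ⇒ V ∝ T: P₂ = P₁; V₂ = V₁·(T₂/T₁) = 0.02303 L.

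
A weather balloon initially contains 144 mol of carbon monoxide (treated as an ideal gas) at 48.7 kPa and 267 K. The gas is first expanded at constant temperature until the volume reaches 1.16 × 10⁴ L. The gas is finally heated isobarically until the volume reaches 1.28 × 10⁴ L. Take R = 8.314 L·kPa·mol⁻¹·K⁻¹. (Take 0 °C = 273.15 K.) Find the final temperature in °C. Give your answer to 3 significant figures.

T₃ ≈ 21.5 °C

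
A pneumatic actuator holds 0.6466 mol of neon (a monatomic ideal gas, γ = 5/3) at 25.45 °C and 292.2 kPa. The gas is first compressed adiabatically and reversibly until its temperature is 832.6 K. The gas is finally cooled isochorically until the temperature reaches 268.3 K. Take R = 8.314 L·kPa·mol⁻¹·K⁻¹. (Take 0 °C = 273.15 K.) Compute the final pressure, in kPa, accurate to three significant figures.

P₃ ≈ 1.22e+03 kPa

Convert: T₁ = 298.6 K.
From PV = nRT: V₁ = nRT₁/P₁ = 5.494 L.
Reversible adiabatic, γ = 5/3: P₂ = P₁·(T₂/T₁)^(γ/(γ−1)) = 3794 kPa; V₂ = V₁·(T₁/T₂)^(1/(γ−1)) = 1.180 L.
V constant ⇒ P ∝ T: V₃ = V₂; P₃ = P₂·(T₃/T₂) = 1222 kPa.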